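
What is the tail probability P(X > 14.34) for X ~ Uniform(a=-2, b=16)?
0.092222

We have X ~ Uniform(a=-2, b=16).

P(X > 14.34) = 1 - P(X ≤ 14.34)
                = 1 - F(14.34)
                = 1 - 0.907778
                = 0.092222

So there's approximately a 9.2% chance that X exceeds 14.34.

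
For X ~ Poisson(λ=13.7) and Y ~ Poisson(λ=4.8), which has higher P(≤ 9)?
Y has higher probability (P(Y ≤ 9) = 0.9749 > P(X ≤ 9) = 0.1244)

Compute P(≤ 9) for each distribution:

X ~ Poisson(λ=13.7):
P(X ≤ 9) = 0.1244

Y ~ Poisson(λ=4.8):
P(Y ≤ 9) = 0.9749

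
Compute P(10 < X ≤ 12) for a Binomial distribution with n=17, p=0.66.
0.389972

We have X ~ Binomial(n=17, p=0.66).

To find P(10 < X ≤ 12), we use:
P(10 < X ≤ 12) = P(X ≤ 12) - P(X ≤ 10)
                 = F(12) - F(10)
                 = 0.737833 - 0.347862
                 = 0.389972

So there's approximately a 39.0% chance that X falls in this range.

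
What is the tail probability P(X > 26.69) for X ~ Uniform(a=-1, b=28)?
0.045172

We have X ~ Uniform(a=-1, b=28).

P(X > 26.69) = 1 - P(X ≤ 26.69)
                = 1 - F(26.69)
                = 1 - 0.954828
                = 0.045172

So there's approximately a 4.5% chance that X exceeds 26.69.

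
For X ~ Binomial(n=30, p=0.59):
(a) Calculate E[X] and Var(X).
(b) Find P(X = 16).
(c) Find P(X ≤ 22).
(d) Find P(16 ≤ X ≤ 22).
(a) E[X] = 17.7000, Var(X) = 7.2570
(b) P(X = 16) = 0.118915
(c) P(X ≤ 22) = 0.965649
(d) P(16 ≤ X ≤ 22) = 0.759462

We have X ~ Binomial(n=30, p=0.59).

(a) Moments:
E[X] = 17.7000
Var(X) = 7.2570
σ = √Var(X) = 2.6939

(b) Point probability using PMF:
P(X = 16) = 0.118915

(c) Cumulative probability using CDF:
P(X ≤ 22) = F(22) = 0.965649

(d) Range probability:
P(16 ≤ X ≤ 22) = P(X ≤ 22) - P(X ≤ 15)
                   = F(22) - F(15)
                   = 0.965649 - 0.206187
                   = 0.759462

This means approximately 75.9% of outcomes fall in the interval [16, 22].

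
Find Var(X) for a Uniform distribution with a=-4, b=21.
52.0833

We have X ~ Uniform(a=-4, b=21).

For a Uniform distribution with a=-4, b=21:
Var(X) = 52.0833

The variance measures the spread of the distribution around the mean.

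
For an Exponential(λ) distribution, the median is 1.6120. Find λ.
λ = 0.4300

For X ~ Exponential(λ), the CDF is F(x) = 1 - e^(-λx).
The median m satisfies F(m) = 0.5:
1 - e^(-λm) = 0.5
e^(-λm) = 0.5
λm = ln(2)
m = ln(2) / λ

Given m = 1.6120:
λ = ln(2) / 1.6120 = 0.693147 / 1.6120 = 0.4300

Verification: ln(2) / 0.4300 = 1.6120 ✓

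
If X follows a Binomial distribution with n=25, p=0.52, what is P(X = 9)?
0.045098

We have X ~ Binomial(n=25, p=0.52).

For a Binomial distribution, the PMF gives us the probability of each outcome.

Using the PMF formula:
P(X = 9) = 0.045098

Rounded to 4 decimal places: 0.0451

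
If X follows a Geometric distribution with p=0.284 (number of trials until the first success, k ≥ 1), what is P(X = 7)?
0.038265

We have X ~ Geometric(p=0.284) (number of trials until the first success, k ≥ 1).

For a Geometric distribution, the PMF gives us the probability of each outcome.

Using the PMF formula:
P(X = 7) = 0.038265

Rounded to 4 decimal places: 0.0383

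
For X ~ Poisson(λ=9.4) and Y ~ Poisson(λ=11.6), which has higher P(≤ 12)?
X has higher probability (P(X ≤ 12) = 0.8448 > P(Y ≤ 12) = 0.6216)

Compute P(≤ 12) for each distribution:

X ~ Poisson(λ=9.4):
P(X ≤ 12) = 0.8448

Y ~ Poisson(λ=11.6):
P(Y ≤ 12) = 0.6216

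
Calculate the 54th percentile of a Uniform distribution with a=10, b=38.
25.1200

We have X ~ Uniform(a=10, b=38).

We want to find x such that P(X ≤ x) = 0.54.

This is the 54th percentile, which means 54% of values fall below this point.

Using the inverse CDF (quantile function):
x = F⁻¹(0.54) = 25.1200

Verification: P(X ≤ 25.1200) = 0.54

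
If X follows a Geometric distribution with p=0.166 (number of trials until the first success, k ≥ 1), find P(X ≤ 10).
0.837198

We have X ~ Geometric(p=0.166) (number of trials until the first success, k ≥ 1).

The CDF gives us P(X ≤ k).

Using the CDF:
P(X ≤ 10) = 0.837198

This means there's approximately a 83.7% chance that X is at most 10.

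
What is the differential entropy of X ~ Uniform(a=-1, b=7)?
2.0794 nats

We have X ~ Uniform(a=-1, b=7).

The differential entropy measures the uncertainty or information content of the distribution.

For a Uniform distribution with a=-1, b=7:
h(X) = 2.0794 nats

(In bits, this would be 3.0000 bits.)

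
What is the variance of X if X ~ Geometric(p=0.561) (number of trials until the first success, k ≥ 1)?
1.3949

We have X ~ Geometric(p=0.561) (number of trials until the first success, k ≥ 1).

For a Geometric distribution with p=0.561 (number of trials until the first success, k ≥ 1):
Var(X) = 1.3949

The variance measures the spread of the distribution around the mean.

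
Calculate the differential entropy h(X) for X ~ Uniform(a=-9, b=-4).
1.6094 nats

We have X ~ Uniform(a=-9, b=-4).

The differential entropy measures the uncertainty or information content of the distribution.

For a Uniform distribution with a=-9, b=-4:
h(X) = 1.6094 nats

(In bits, this would be 2.3219 bits.)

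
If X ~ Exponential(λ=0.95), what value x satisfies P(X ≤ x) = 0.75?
1.4593

We have X ~ Exponential(λ=0.95).

We want to find x such that P(X ≤ x) = 0.75.

This is the 75th percentile, which means 75% of values fall below this point.

Using the inverse CDF (quantile function):
x = F⁻¹(0.75) = 1.4593

Verification: P(X ≤ 1.4593) = 0.75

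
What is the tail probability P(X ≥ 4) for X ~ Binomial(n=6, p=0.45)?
0.255264

We have X ~ Binomial(n=6, p=0.45).

For discrete distributions, P(X ≥ 4) = 1 - P(X ≤ 3).

P(X ≤ 3) = 0.744736
P(X ≥ 4) = 1 - 0.744736 = 0.255264

So there's approximately a 25.5% chance that X is at least 4.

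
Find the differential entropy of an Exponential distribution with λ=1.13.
0.8778 nats

We have X ~ Exponential(λ=1.13).

The differential entropy measures the uncertainty or information content of the distribution.

For an Exponential distribution with λ=1.13:
h(X) = 0.8778 nats

(In bits, this would be 1.2664 bits.)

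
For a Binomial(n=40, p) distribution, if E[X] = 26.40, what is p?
p = 0.66

For a Binomial(n, p) distribution:
E[X] = n × p

Given n = 40 and E[X] = 26.40:
26.40 = 40 × p
p = 26.40 / 40 = 0.66

Verification: Binomial(40, 0.66) has E[X] = 26.40 ✓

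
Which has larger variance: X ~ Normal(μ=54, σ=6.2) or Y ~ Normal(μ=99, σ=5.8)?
X has larger variance (38.4400 > 33.6400)

Compute the variance for each distribution:

X ~ Normal(μ=54, σ=6.2):
Var(X) = 38.4400

Y ~ Normal(μ=99, σ=5.8):
Var(Y) = 33.6400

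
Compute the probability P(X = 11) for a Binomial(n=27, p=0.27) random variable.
0.047138

We have X ~ Binomial(n=27, p=0.27).

For a Binomial distribution, the PMF gives us the probability of each outcome.

Using the PMF formula:
P(X = 11) = 0.047138

Rounded to 4 decimal places: 0.0471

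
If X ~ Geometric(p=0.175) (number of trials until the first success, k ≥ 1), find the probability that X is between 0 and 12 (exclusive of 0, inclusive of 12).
0.900586

We have X ~ Geometric(p=0.175) (number of trials until the first success, k ≥ 1).

To find P(0 < X ≤ 12), we use:
P(0 < X ≤ 12) = P(X ≤ 12) - P(X ≤ 0)
                 = F(12) - F(0)
                 = 0.900586 - 0.000000
                 = 0.900586

So there's approximately a 90.1% chance that X falls in this range.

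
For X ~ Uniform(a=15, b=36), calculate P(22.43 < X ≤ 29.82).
0.351905

We have X ~ Uniform(a=15, b=36).

To find P(22.43 < X ≤ 29.82), we use:
P(22.43 < X ≤ 29.82) = P(X ≤ 29.82) - P(X ≤ 22.43)
                 = F(29.82) - F(22.43)
                 = 0.705714 - 0.353810
                 = 0.351905

So there's approximately a 35.2% chance that X falls in this range.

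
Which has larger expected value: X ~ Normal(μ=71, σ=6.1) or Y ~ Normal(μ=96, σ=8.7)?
Y has larger mean (96.0000 > 71.0000)

Compute the expected value for each distribution:

X ~ Normal(μ=71, σ=6.1):
E[X] = 71.0000

Y ~ Normal(μ=96, σ=8.7):
E[Y] = 96.0000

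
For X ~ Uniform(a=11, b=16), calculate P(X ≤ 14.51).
0.702000

We have X ~ Uniform(a=11, b=16).

The CDF gives us P(X ≤ k).

Using the CDF:
P(X ≤ 14.51) = 0.702000

This means there's approximately a 70.2% chance that X is at most 14.51.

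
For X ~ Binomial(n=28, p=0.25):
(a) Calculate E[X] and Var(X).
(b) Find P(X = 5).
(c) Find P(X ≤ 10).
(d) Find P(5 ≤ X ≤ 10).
(a) E[X] = 7.0000, Var(X) = 5.2500
(b) P(X = 5) = 0.128403
(c) P(X ≤ 10) = 0.932103
(d) P(5 ≤ X ≤ 10) = 0.796716

We have X ~ Binomial(n=28, p=0.25).

(a) Moments:
E[X] = 7.0000
Var(X) = 5.2500
σ = √Var(X) = 2.2913

(b) Point probability using PMF:
P(X = 5) = 0.128403

(c) Cumulative probability using CDF:
P(X ≤ 10) = F(10) = 0.932103

(d) Range probability:
P(5 ≤ X ≤ 10) = P(X ≤ 10) - P(X ≤ 4)
                   = F(10) - F(4)
                   = 0.932103 - 0.135387
                   = 0.796716

This means approximately 79.7% of outcomes fall in the interval [5, 10].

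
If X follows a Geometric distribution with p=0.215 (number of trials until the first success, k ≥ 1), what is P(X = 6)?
0.064089

We have X ~ Geometric(p=0.215) (number of trials until the first success, k ≥ 1).

For a Geometric distribution, the PMF gives us the probability of each outcome.

Using the PMF formula:
P(X = 6) = 0.064089

Rounded to 4 decimal places: 0.0641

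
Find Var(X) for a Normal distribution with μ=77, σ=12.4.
153.7600

We have X ~ Normal(μ=77, σ=12.4).

For a Normal distribution with μ=77, σ=12.4:
Var(X) = 153.7600

The variance measures the spread of the distribution around the mean.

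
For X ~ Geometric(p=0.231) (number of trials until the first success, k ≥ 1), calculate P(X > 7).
0.159032

We have X ~ Geometric(p=0.231) (number of trials until the first success, k ≥ 1).

P(X > 7) = 1 - P(X ≤ 7)
                = 1 - F(7)
                = 1 - 0.840968
                = 0.159032

So there's approximately a 15.9% chance that X exceeds 7.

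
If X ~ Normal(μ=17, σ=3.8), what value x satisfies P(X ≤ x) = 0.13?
12.7197

We have X ~ Normal(μ=17, σ=3.8).

We want to find x such that P(X ≤ x) = 0.13.

This is the 13th percentile, which means 13% of values fall below this point.

Using the inverse CDF (quantile function):
x = F⁻¹(0.13) = 12.7197

Verification: P(X ≤ 12.7197) = 0.13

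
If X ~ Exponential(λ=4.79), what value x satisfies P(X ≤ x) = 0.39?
0.1032

We have X ~ Exponential(λ=4.79).

We want to find x such that P(X ≤ x) = 0.39.

This is the 39th percentile, which means 39% of values fall below this point.

Using the inverse CDF (quantile function):
x = F⁻¹(0.39) = 0.1032

Verification: P(X ≤ 0.1032) = 0.39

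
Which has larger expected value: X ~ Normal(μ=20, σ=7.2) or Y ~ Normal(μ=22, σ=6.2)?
Y has larger mean (22.0000 > 20.0000)

Compute the expected value for each distribution:

X ~ Normal(μ=20, σ=7.2):
E[X] = 20.0000

Y ~ Normal(μ=22, σ=6.2):
E[Y] = 22.0000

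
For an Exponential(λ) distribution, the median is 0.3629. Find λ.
λ = 1.9100

For X ~ Exponential(λ), the CDF is F(x) = 1 - e^(-λx).
The median m satisfies F(m) = 0.5:
1 - e^(-λm) = 0.5
e^(-λm) = 0.5
λm = ln(2)
m = ln(2) / λ

Given m = 0.3629:
λ = ln(2) / 0.3629 = 0.693147 / 0.3629 = 1.9100

Verification: ln(2) / 1.9100 = 0.3629 ✓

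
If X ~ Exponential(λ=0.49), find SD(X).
2.0408

We have X ~ Exponential(λ=0.49).

For an Exponential distribution with λ=0.49:
σ = √Var(X) = 2.0408

The standard deviation is the square root of the variance.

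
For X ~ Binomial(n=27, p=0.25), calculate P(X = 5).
0.140632

We have X ~ Binomial(n=27, p=0.25).

For a Binomial distribution, the PMF gives us the probability of each outcome.

Using the PMF formula:
P(X = 5) = 0.140632

Rounded to 4 decimal places: 0.1406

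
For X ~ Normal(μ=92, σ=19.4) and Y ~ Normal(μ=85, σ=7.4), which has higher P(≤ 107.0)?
Y has higher probability (P(Y ≤ 107.0) = 0.9985 > P(X ≤ 107.0) = 0.7803)

Compute P(≤ 107.0) for each distribution:

X ~ Normal(μ=92, σ=19.4):
P(X ≤ 107.0) = 0.7803

Y ~ Normal(μ=85, σ=7.4):
P(Y ≤ 107.0) = 0.9985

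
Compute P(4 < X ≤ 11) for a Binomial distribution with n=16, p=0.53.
0.914775

We have X ~ Binomial(n=16, p=0.53).

To find P(4 < X ≤ 11), we use:
P(4 < X ≤ 11) = P(X ≤ 11) - P(X ≤ 4)
                 = F(11) - F(4)
                 = 0.936987 - 0.022212
                 = 0.914775

So there's approximately a 91.5% chance that X falls in this range.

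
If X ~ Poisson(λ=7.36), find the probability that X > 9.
0.207801

We have X ~ Poisson(λ=7.36).

P(X > 9) = 1 - P(X ≤ 9)
                = 1 - F(9)
                = 1 - 0.792199
                = 0.207801

So there's approximately a 20.8% chance that X exceeds 9.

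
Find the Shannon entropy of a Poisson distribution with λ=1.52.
1.5471 nats

We have X ~ Poisson(λ=1.52).

The Shannon entropy measures the uncertainty or information content of the distribution.

For a Poisson distribution with λ=1.52:
H(X) = 1.5471 nats

(In bits, this would be 2.2320 bits.)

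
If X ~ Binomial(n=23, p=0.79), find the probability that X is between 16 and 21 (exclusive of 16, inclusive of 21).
0.776305

We have X ~ Binomial(n=23, p=0.79).

To find P(16 < X ≤ 21), we use:
P(16 < X ≤ 21) = P(X ≤ 21) - P(X ≤ 16)
                 = F(21) - F(16)
                 = 0.968556 - 0.192251
                 = 0.776305

So there's approximately a 77.6% chance that X falls in this range.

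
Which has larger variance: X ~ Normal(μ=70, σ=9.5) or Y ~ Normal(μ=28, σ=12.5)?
Y has larger variance (156.2500 > 90.2500)

Compute the variance for each distribution:

X ~ Normal(μ=70, σ=9.5):
Var(X) = 90.2500

Y ~ Normal(μ=28, σ=12.5):
Var(Y) = 156.2500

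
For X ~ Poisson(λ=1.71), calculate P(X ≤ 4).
0.969745

We have X ~ Poisson(λ=1.71).

The CDF gives us P(X ≤ k).

Using the CDF:
P(X ≤ 4) = 0.969745

This means there's approximately a 97.0% chance that X is at most 4.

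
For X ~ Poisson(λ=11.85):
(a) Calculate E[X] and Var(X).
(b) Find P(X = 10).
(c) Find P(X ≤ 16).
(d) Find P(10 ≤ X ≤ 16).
(a) E[X] = 11.8500, Var(X) = 11.8500
(b) P(X = 10) = 0.107407
(c) P(X ≤ 16) = 0.906649
(d) P(10 ≤ X ≤ 16) = 0.650907

We have X ~ Poisson(λ=11.85).

(a) Moments:
E[X] = 11.8500
Var(X) = 11.8500
σ = √Var(X) = 3.4424

(b) Point probability using PMF:
P(X = 10) = 0.107407

(c) Cumulative probability using CDF:
P(X ≤ 16) = F(16) = 0.906649

(d) Range probability:
P(10 ≤ X ≤ 16) = P(X ≤ 16) - P(X ≤ 9)
                   = F(16) - F(9)
                   = 0.906649 - 0.255742
                   = 0.650907

This means approximately 65.1% of outcomes fall in the interval [10, 16].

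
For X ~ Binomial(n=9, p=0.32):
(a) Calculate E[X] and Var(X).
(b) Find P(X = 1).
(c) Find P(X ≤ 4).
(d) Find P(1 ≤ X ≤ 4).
(a) E[X] = 2.8800, Var(X) = 1.9584
(b) P(X = 1) = 0.131663
(c) P(X ≤ 4) = 0.874815
(d) P(1 ≤ X ≤ 4) = 0.843728

We have X ~ Binomial(n=9, p=0.32).

(a) Moments:
E[X] = 2.8800
Var(X) = 1.9584
σ = √Var(X) = 1.3994

(b) Point probability using PMF:
P(X = 1) = 0.131663

(c) Cumulative probability using CDF:
P(X ≤ 4) = F(4) = 0.874815

(d) Range probability:
P(1 ≤ X ≤ 4) = P(X ≤ 4) - P(X ≤ 0)
                   = F(4) - F(0)
                   = 0.874815 - 0.031087
                   = 0.843728

This means approximately 84.4% of outcomes fall in the interval [1, 4].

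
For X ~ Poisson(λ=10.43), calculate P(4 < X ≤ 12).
0.727063

We have X ~ Poisson(λ=10.43).

To find P(4 < X ≤ 12), we use:
P(4 < X ≤ 12) = P(X ≤ 12) - P(X ≤ 4)
                 = F(12) - F(4)
                 = 0.749154 - 0.022091
                 = 0.727063

So there's approximately a 72.7% chance that X falls in this range.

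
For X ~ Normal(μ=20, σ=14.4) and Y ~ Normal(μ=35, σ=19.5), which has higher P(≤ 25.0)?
X has higher probability (P(X ≤ 25.0) = 0.6358 > P(Y ≤ 25.0) = 0.3040)

Compute P(≤ 25.0) for each distribution:

X ~ Normal(μ=20, σ=14.4):
P(X ≤ 25.0) = 0.6358

Y ~ Normal(μ=35, σ=19.5):
P(Y ≤ 25.0) = 0.3040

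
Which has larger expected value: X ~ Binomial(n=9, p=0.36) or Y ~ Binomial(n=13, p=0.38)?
Y has larger mean (4.9400 > 3.2400)

Compute the expected value for each distribution:

X ~ Binomial(n=9, p=0.36):
E[X] = 3.2400

Y ~ Binomial(n=13, p=0.38):
E[Y] = 4.9400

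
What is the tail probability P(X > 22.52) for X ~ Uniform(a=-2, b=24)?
0.056923

We have X ~ Uniform(a=-2, b=24).

P(X > 22.52) = 1 - P(X ≤ 22.52)
                = 1 - F(22.52)
                = 1 - 0.943077
                = 0.056923

So there's approximately a 5.7% chance that X exceeds 22.52.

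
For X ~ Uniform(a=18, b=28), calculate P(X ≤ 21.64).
0.364000

We have X ~ Uniform(a=18, b=28).

The CDF gives us P(X ≤ k).

Using the CDF:
P(X ≤ 21.64) = 0.364000

This means there's approximately a 36.4% chance that X is at most 21.64.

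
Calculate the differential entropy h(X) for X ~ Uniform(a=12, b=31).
2.9444 nats

We have X ~ Uniform(a=12, b=31).

The differential entropy measures the uncertainty or information content of the distribution.

For a Uniform distribution with a=12, b=31:
h(X) = 2.9444 nats

(In bits, this would be 4.2479 bits.)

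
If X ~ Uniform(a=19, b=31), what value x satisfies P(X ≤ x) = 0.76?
28.1200

We have X ~ Uniform(a=19, b=31).

We want to find x such that P(X ≤ x) = 0.76.

This is the 76th percentile, which means 76% of values fall below this point.

Using the inverse CDF (quantile function):
x = F⁻¹(0.76) = 28.1200

Verification: P(X ≤ 28.1200) = 0.76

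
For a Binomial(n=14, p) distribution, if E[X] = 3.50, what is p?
p = 0.25

For a Binomial(n, p) distribution:
E[X] = n × p

Given n = 14 and E[X] = 3.50:
3.50 = 14 × p
p = 3.50 / 14 = 0.25

Verification: Binomial(14, 0.25) has E[X] = 3.50 ✓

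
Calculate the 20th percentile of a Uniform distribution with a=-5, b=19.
-0.2000

We have X ~ Uniform(a=-5, b=19).

We want to find x such that P(X ≤ x) = 0.2.

This is the 20th percentile, which means 20% of values fall below this point.

Using the inverse CDF (quantile function):
x = F⁻¹(0.2) = -0.2000

Verification: P(X ≤ -0.2000) = 0.2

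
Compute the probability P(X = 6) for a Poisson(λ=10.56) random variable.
0.049946

We have X ~ Poisson(λ=10.56).

For a Poisson distribution, the PMF gives us the probability of each outcome.

Using the PMF formula:
P(X = 6) = 0.049946

Rounded to 4 decimal places: 0.0499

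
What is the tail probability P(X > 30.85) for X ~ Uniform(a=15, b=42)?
0.412963

We have X ~ Uniform(a=15, b=42).

P(X > 30.85) = 1 - P(X ≤ 30.85)
                = 1 - F(30.85)
                = 1 - 0.587037
                = 0.412963

So there's approximately a 41.3% chance that X exceeds 30.85.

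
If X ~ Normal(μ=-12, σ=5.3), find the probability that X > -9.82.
0.340419

We have X ~ Normal(μ=-12, σ=5.3).

P(X > -9.82) = 1 - P(X ≤ -9.82)
                = 1 - F(-9.82)
                = 1 - 0.659581
                = 0.340419

So there's approximately a 34.0% chance that X exceeds -9.82.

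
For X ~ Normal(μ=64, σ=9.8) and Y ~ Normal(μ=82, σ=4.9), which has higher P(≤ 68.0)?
X has higher probability (P(X ≤ 68.0) = 0.6584 > P(Y ≤ 68.0) = 0.0021)

Compute P(≤ 68.0) for each distribution:

X ~ Normal(μ=64, σ=9.8):
P(X ≤ 68.0) = 0.6584

Y ~ Normal(μ=82, σ=4.9):
P(Y ≤ 68.0) = 0.0021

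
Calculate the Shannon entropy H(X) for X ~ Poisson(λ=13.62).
2.7183 nats

We have X ~ Poisson(λ=13.62).

The Shannon entropy measures the uncertainty or information content of the distribution.

For a Poisson distribution with λ=13.62:
H(X) = 2.7183 nats

(In bits, this would be 3.9217 bits.)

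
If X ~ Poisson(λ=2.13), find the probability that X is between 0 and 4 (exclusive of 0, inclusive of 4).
0.816019

We have X ~ Poisson(λ=2.13).

To find P(0 < X ≤ 4), we use:
P(0 < X ≤ 4) = P(X ≤ 4) - P(X ≤ 0)
                 = F(4) - F(0)
                 = 0.934857 - 0.118837
                 = 0.816019

So there's approximately a 81.6% chance that X falls in this range.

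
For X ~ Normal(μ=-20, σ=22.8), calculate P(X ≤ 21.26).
0.964825

We have X ~ Normal(μ=-20, σ=22.8).

The CDF gives us P(X ≤ k).

Using the CDF:
P(X ≤ 21.26) = 0.964825

This means there's approximately a 96.5% chance that X is at most 21.26.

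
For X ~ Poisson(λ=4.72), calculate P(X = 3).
0.156245

We have X ~ Poisson(λ=4.72).

For a Poisson distribution, the PMF gives us the probability of each outcome.

Using the PMF formula:
P(X = 3) = 0.156245

Rounded to 4 decimal places: 0.1562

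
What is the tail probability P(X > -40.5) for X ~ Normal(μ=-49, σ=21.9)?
0.348961

We have X ~ Normal(μ=-49, σ=21.9).

P(X > -40.5) = 1 - P(X ≤ -40.5)
                = 1 - F(-40.5)
                = 1 - 0.651039
                = 0.348961

So there's approximately a 34.9% chance that X exceeds -40.5.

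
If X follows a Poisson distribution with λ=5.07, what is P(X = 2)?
0.080744

We have X ~ Poisson(λ=5.07).

For a Poisson distribution, the PMF gives us the probability of each outcome.

Using the PMF formula:
P(X = 2) = 0.080744

Rounded to 4 decimal places: 0.0807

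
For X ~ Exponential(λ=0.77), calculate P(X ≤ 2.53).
0.857455

We have X ~ Exponential(λ=0.77).

The CDF gives us P(X ≤ k).

Using the CDF:
P(X ≤ 2.53) = 0.857455

This means there's approximately a 85.7% chance that X is at most 2.53.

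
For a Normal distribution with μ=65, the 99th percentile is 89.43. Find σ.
σ = 10.5014

For X ~ Normal(μ, σ), the p-th percentile satisfies x = μ + z_p × σ,
where z_p = Φ⁻¹(p) is the standard normal quantile.

Step 1: z_{0.99} = Φ⁻¹(0.99) = 2.3263

Step 2: Solve for σ:
89.43 = 65 + 2.3263 × σ
σ = (89.43 - 65) / 2.3263
σ = 24.43 / 2.3263
σ = 10.5014

Verification: μ + z × σ = 65 + 2.3263 × 10.5014 = 89.43 ✓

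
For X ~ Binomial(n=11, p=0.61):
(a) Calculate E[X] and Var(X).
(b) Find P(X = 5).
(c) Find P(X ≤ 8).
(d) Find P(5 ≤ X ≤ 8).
(a) E[X] = 6.7100, Var(X) = 2.6169
(b) P(X = 5) = 0.137303
(c) P(X ≤ 8) = 0.867219
(d) P(5 ≤ X ≤ 8) = 0.779622

We have X ~ Binomial(n=11, p=0.61).

(a) Moments:
E[X] = 6.7100
Var(X) = 2.6169
σ = √Var(X) = 1.6177

(b) Point probability using PMF:
P(X = 5) = 0.137303

(c) Cumulative probability using CDF:
P(X ≤ 8) = F(8) = 0.867219

(d) Range probability:
P(5 ≤ X ≤ 8) = P(X ≤ 8) - P(X ≤ 4)
                   = F(8) - F(4)
                   = 0.867219 - 0.087597
                   = 0.779622

This means approximately 78.0% of outcomes fall in the interval [5, 8].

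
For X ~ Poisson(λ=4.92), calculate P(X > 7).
0.125151

We have X ~ Poisson(λ=4.92).

P(X > 7) = 1 - P(X ≤ 7)
                = 1 - F(7)
                = 1 - 0.874849
                = 0.125151

So there's approximately a 12.5% chance that X exceeds 7.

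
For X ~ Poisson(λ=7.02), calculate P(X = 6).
0.148574

We have X ~ Poisson(λ=7.02).

For a Poisson distribution, the PMF gives us the probability of each outcome.

Using the PMF formula:
P(X = 6) = 0.148574

Rounded to 4 decimal places: 0.1486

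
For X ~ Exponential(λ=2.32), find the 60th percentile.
0.3950

We have X ~ Exponential(λ=2.32).

We want to find x such that P(X ≤ x) = 0.6.

This is the 60th percentile, which means 60% of values fall below this point.

Using the inverse CDF (quantile function):
x = F⁻¹(0.6) = 0.3950

Verification: P(X ≤ 0.3950) = 0.6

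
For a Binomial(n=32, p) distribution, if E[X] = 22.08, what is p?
p = 0.69

For a Binomial(n, p) distribution:
E[X] = n × p

Given n = 32 and E[X] = 22.08:
22.08 = 32 × p
p = 22.08 / 32 = 0.69

Verification: Binomial(32, 0.69) has E[X] = 22.08 ✓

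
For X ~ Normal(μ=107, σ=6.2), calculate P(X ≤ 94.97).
0.026170

We have X ~ Normal(μ=107, σ=6.2).

The CDF gives us P(X ≤ k).

Using the CDF:
P(X ≤ 94.97) = 0.026170

This means there's approximately a 2.6% chance that X is at most 94.97.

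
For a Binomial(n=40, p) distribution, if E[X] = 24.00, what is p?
p = 0.6

For a Binomial(n, p) distribution:
E[X] = n × p

Given n = 40 and E[X] = 24.00:
24.00 = 40 × p
p = 24.00 / 40 = 0.6

Verification: Binomial(40, 0.6) has E[X] = 24.00 ✓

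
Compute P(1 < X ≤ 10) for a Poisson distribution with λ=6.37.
0.927541

We have X ~ Poisson(λ=6.37).

To find P(1 < X ≤ 10), we use:
P(1 < X ≤ 10) = P(X ≤ 10) - P(X ≤ 1)
                 = F(10) - F(1)
                 = 0.940160 - 0.012619
                 = 0.927541

So there's approximately a 92.8% chance that X falls in this range.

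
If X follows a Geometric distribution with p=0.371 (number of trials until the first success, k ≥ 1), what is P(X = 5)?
0.058073

We have X ~ Geometric(p=0.371) (number of trials until the first success, k ≥ 1).

For a Geometric distribution, the PMF gives us the probability of each outcome.

Using the PMF formula:
P(X = 5) = 0.058073

Rounded to 4 decimal places: 0.0581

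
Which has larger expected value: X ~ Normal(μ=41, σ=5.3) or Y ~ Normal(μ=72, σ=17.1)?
Y has larger mean (72.0000 > 41.0000)

Compute the expected value for each distribution:

X ~ Normal(μ=41, σ=5.3):
E[X] = 41.0000

Y ~ Normal(μ=72, σ=17.1):
E[Y] = 72.0000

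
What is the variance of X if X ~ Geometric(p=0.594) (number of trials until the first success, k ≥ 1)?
1.1507

We have X ~ Geometric(p=0.594) (number of trials until the first success, k ≥ 1).

For a Geometric distribution with p=0.594 (number of trials until the first success, k ≥ 1):
Var(X) = 1.1507

The variance measures the spread of the distribution around the mean.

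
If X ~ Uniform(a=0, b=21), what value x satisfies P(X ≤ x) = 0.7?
14.7000

We have X ~ Uniform(a=0, b=21).

We want to find x such that P(X ≤ x) = 0.7.

This is the 70th percentile, which means 70% of values fall below this point.

Using the inverse CDF (quantile function):
x = F⁻¹(0.7) = 14.7000

Verification: P(X ≤ 14.7000) = 0.7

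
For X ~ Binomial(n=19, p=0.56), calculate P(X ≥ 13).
0.196053

We have X ~ Binomial(n=19, p=0.56).

For discrete distributions, P(X ≥ 13) = 1 - P(X ≤ 12).

P(X ≤ 12) = 0.803947
P(X ≥ 13) = 1 - 0.803947 = 0.196053

So there's approximately a 19.6% chance that X is at least 13.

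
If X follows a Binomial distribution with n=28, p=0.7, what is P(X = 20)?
0.162715

We have X ~ Binomial(n=28, p=0.7).

For a Binomial distribution, the PMF gives us the probability of each outcome.

Using the PMF formula:
P(X = 20) = 0.162715

Rounded to 4 decimal places: 0.1627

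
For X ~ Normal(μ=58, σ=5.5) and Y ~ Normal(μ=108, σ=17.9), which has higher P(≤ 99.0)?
X has higher probability (P(X ≤ 99.0) = 1.0000 > P(Y ≤ 99.0) = 0.3076)

Compute P(≤ 99.0) for each distribution:

X ~ Normal(μ=58, σ=5.5):
P(X ≤ 99.0) = 1.0000

Y ~ Normal(μ=108, σ=17.9):
P(Y ≤ 99.0) = 0.3076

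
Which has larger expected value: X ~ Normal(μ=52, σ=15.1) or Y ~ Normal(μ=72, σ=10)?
Y has larger mean (72.0000 > 52.0000)

Compute the expected value for each distribution:

X ~ Normal(μ=52, σ=15.1):
E[X] = 52.0000

Y ~ Normal(μ=72, σ=10):
E[Y] = 72.0000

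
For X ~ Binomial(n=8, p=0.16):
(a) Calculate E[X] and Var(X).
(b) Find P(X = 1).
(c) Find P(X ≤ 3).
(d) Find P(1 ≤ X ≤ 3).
(a) E[X] = 1.2800, Var(X) = 1.0752
(b) P(X = 1) = 0.377716
(c) P(X ≤ 3) = 0.973330
(d) P(1 ≤ X ≤ 3) = 0.725454

We have X ~ Binomial(n=8, p=0.16).

(a) Moments:
E[X] = 1.2800
Var(X) = 1.0752
σ = √Var(X) = 1.0369

(b) Point probability using PMF:
P(X = 1) = 0.377716

(c) Cumulative probability using CDF:
P(X ≤ 3) = F(3) = 0.973330

(d) Range probability:
P(1 ≤ X ≤ 3) = P(X ≤ 3) - P(X ≤ 0)
                   = F(3) - F(0)
                   = 0.973330 - 0.247876
                   = 0.725454

This means approximately 72.5% of outcomes fall in the interval [1, 3].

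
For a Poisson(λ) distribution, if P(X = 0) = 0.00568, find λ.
λ = 5.1708

For a Poisson(λ) distribution, the PMF at 0 is:
P(X = 0) = λ^0 e^(-λ) / 0! = e^(-λ)

Given P(X = 0) = 0.00568:
e^(-λ) = 0.00568
-λ = ln(0.00568)
λ = -ln(0.00568) = 5.1708

Verification: e^(-5.1708) = 0.00568 ✓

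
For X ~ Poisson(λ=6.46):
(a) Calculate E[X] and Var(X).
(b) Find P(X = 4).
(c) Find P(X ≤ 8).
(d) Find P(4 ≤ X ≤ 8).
(a) E[X] = 6.4600, Var(X) = 6.4600
(b) P(X = 4) = 0.113547
(c) P(X ≤ 8) = 0.796304
(d) P(4 ≤ X ≤ 8) = 0.681672

We have X ~ Poisson(λ=6.46).

(a) Moments:
E[X] = 6.4600
Var(X) = 6.4600
σ = √Var(X) = 2.5417

(b) Point probability using PMF:
P(X = 4) = 0.113547

(c) Cumulative probability using CDF:
P(X ≤ 8) = F(8) = 0.796304

(d) Range probability:
P(4 ≤ X ≤ 8) = P(X ≤ 8) - P(X ≤ 3)
                   = F(8) - F(3)
                   = 0.796304 - 0.114632
                   = 0.681672

This means approximately 68.2% of outcomes fall in the interval [4, 8].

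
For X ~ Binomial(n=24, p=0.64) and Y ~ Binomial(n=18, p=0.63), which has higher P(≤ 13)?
Y has higher probability (P(Y ≤ 13) = 0.8549 > P(X ≤ 13) = 0.2125)

Compute P(≤ 13) for each distribution:

X ~ Binomial(n=24, p=0.64):
P(X ≤ 13) = 0.2125

Y ~ Binomial(n=18, p=0.63):
P(Y ≤ 13) = 0.8549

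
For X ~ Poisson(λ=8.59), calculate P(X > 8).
0.489236

We have X ~ Poisson(λ=8.59).

P(X > 8) = 1 - P(X ≤ 8)
                = 1 - F(8)
                = 1 - 0.510764
                = 0.489236

So there's approximately a 48.9% chance that X exceeds 8.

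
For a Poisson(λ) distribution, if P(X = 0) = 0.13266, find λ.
λ = 2.0200

For a Poisson(λ) distribution, the PMF at 0 is:
P(X = 0) = λ^0 e^(-λ) / 0! = e^(-λ)

Given P(X = 0) = 0.13266:
e^(-λ) = 0.13266
-λ = ln(0.13266)
λ = -ln(0.13266) = 2.0200

Verification: e^(-2.0200) = 0.13266 ✓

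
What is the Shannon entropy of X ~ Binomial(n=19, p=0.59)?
2.1806 nats

We have X ~ Binomial(n=19, p=0.59).

The Shannon entropy measures the uncertainty or information content of the distribution.

For a Binomial distribution with n=19, p=0.59:
H(X) = 2.1806 nats

(In bits, this would be 3.1460 bits.)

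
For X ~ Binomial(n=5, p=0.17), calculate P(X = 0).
0.393904

We have X ~ Binomial(n=5, p=0.17).

For a Binomial distribution, the PMF gives us the probability of each outcome.

Using the PMF formula:
P(X = 0) = 0.393904

Rounded to 4 decimal places: 0.3939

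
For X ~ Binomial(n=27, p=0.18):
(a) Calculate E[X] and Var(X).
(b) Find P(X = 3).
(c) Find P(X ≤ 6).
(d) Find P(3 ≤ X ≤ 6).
(a) E[X] = 4.8600, Var(X) = 3.9852
(b) P(X = 3) = 0.145705
(c) P(X ≤ 6) = 0.799628
(d) P(3 ≤ X ≤ 6) = 0.687354

We have X ~ Binomial(n=27, p=0.18).

(a) Moments:
E[X] = 4.8600
Var(X) = 3.9852
σ = √Var(X) = 1.9963

(b) Point probability using PMF:
P(X = 3) = 0.145705

(c) Cumulative probability using CDF:
P(X ≤ 6) = F(6) = 0.799628

(d) Range probability:
P(3 ≤ X ≤ 6) = P(X ≤ 6) - P(X ≤ 2)
                   = F(6) - F(2)
                   = 0.799628 - 0.112274
                   = 0.687354

This means approximately 68.7% of outcomes fall in the interval [3, 6].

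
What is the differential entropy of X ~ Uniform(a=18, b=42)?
3.1781 nats

We have X ~ Uniform(a=18, b=42).

The differential entropy measures the uncertainty or information content of the distribution.

For a Uniform distribution with a=18, b=42:
h(X) = 3.1781 nats

(In bits, this would be 4.5850 bits.)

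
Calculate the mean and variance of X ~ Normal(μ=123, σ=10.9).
E[X] = 123.0000, Var(X) = 118.8100

We have X ~ Normal(μ=123, σ=10.9).

For a Normal distribution with μ=123, σ=10.9:

Expected value:
E[X] = 123.0000

Variance:
Var(X) = 118.8100

Standard deviation:
σ = √Var(X) = 10.9000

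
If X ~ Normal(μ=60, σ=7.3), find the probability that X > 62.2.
0.381566

We have X ~ Normal(μ=60, σ=7.3).

P(X > 62.2) = 1 - P(X ≤ 62.2)
                = 1 - F(62.2)
                = 1 - 0.618434
                = 0.381566

So there's approximately a 38.2% chance that X exceeds 62.2.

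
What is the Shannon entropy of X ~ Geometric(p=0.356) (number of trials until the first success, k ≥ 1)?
1.8289 nats

We have X ~ Geometric(p=0.356) (number of trials until the first success, k ≥ 1).

The Shannon entropy measures the uncertainty or information content of the distribution.

For a Geometric distribution with p=0.356 (number of trials until the first success, k ≥ 1):
H(X) = 1.8289 nats

(In bits, this would be 2.6385 bits.)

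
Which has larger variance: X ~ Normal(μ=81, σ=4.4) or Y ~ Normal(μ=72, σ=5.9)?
Y has larger variance (34.8100 > 19.3600)

Compute the variance for each distribution:

X ~ Normal(μ=81, σ=4.4):
Var(X) = 19.3600

Y ~ Normal(μ=72, σ=5.9):
Var(Y) = 34.8100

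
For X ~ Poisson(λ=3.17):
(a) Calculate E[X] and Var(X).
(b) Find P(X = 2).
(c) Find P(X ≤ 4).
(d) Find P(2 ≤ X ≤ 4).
(a) E[X] = 3.1700, Var(X) = 3.1700
(b) P(X = 2) = 0.211045
(c) P(X ≤ 4) = 0.785935
(d) P(2 ≤ X ≤ 4) = 0.610780

We have X ~ Poisson(λ=3.17).

(a) Moments:
E[X] = 3.1700
Var(X) = 3.1700
σ = √Var(X) = 1.7804

(b) Point probability using PMF:
P(X = 2) = 0.211045

(c) Cumulative probability using CDF:
P(X ≤ 4) = F(4) = 0.785935

(d) Range probability:
P(2 ≤ X ≤ 4) = P(X ≤ 4) - P(X ≤ 1)
                   = F(4) - F(1)
                   = 0.785935 - 0.175155
                   = 0.610780

This means approximately 61.1% of outcomes fall in the interval [2, 4].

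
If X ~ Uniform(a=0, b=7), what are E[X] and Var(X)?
E[X] = 3.5000, Var(X) = 4.0833

We have X ~ Uniform(a=0, b=7).

For a Uniform distribution with a=0, b=7:

Expected value:
E[X] = 3.5000

Variance:
Var(X) = 4.0833

Standard deviation:
σ = √Var(X) = 2.0207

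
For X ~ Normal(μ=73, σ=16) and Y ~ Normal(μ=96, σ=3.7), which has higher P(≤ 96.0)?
X has higher probability (P(X ≤ 96.0) = 0.9247 > P(Y ≤ 96.0) = 0.5000)

Compute P(≤ 96.0) for each distribution:

X ~ Normal(μ=73, σ=16):
P(X ≤ 96.0) = 0.9247

Y ~ Normal(μ=96, σ=3.7):
P(Y ≤ 96.0) = 0.5000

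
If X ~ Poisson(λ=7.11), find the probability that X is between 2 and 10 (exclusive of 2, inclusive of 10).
0.866214

We have X ~ Poisson(λ=7.11).

To find P(2 < X ≤ 10), we use:
P(2 < X ≤ 10) = P(X ≤ 10) - P(X ≤ 2)
                 = F(10) - F(2)
                 = 0.893487 - 0.027273
                 = 0.866214

So there's approximately a 86.6% chance that X falls in this range.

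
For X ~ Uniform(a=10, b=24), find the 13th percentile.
11.8200

We have X ~ Uniform(a=10, b=24).

We want to find x such that P(X ≤ x) = 0.13.

This is the 13th percentile, which means 13% of values fall below this point.

Using the inverse CDF (quantile function):
x = F⁻¹(0.13) = 11.8200

Verification: P(X ≤ 11.8200) = 0.13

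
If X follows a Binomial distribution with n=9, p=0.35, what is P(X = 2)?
0.216188

We have X ~ Binomial(n=9, p=0.35).

For a Binomial distribution, the PMF gives us the probability of each outcome.

Using the PMF formula:
P(X = 2) = 0.216188

Rounded to 4 decimal places: 0.2162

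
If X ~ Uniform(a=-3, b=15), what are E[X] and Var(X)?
E[X] = 6.0000, Var(X) = 27.0000

We have X ~ Uniform(a=-3, b=15).

For a Uniform distribution with a=-3, b=15:

Expected value:
E[X] = 6.0000

Variance:
Var(X) = 27.0000

Standard deviation:
σ = √Var(X) = 5.1962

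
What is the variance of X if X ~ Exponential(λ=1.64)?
0.3718

We have X ~ Exponential(λ=1.64).

For an Exponential distribution with λ=1.64:
Var(X) = 0.3718

The variance measures the spread of the distribution around the mean.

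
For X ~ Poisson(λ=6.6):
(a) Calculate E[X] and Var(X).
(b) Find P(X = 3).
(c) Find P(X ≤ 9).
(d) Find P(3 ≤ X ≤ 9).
(a) E[X] = 6.6000, Var(X) = 6.6000
(b) P(X = 3) = 0.065183
(c) P(X ≤ 9) = 0.868639
(d) P(3 ≤ X ≤ 9) = 0.828671

We have X ~ Poisson(λ=6.6).

(a) Moments:
E[X] = 6.6000
Var(X) = 6.6000
σ = √Var(X) = 2.5690

(b) Point probability using PMF:
P(X = 3) = 0.065183

(c) Cumulative probability using CDF:
P(X ≤ 9) = F(9) = 0.868639

(d) Range probability:
P(3 ≤ X ≤ 9) = P(X ≤ 9) - P(X ≤ 2)
                   = F(9) - F(2)
                   = 0.868639 - 0.039968
                   = 0.828671

This means approximately 82.9% of outcomes fall in the interval [3, 9].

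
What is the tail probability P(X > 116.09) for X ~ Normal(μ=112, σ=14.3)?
0.387434

We have X ~ Normal(μ=112, σ=14.3).

P(X > 116.09) = 1 - P(X ≤ 116.09)
                = 1 - F(116.09)
                = 1 - 0.612566
                = 0.387434

So there's approximately a 38.7% chance that X exceeds 116.09.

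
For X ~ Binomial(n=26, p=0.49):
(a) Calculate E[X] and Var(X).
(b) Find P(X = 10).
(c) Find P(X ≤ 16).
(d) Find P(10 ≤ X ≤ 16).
(a) E[X] = 12.7400, Var(X) = 6.4974
(b) P(X = 10) = 0.088781
(c) P(X ≤ 16) = 0.930429
(d) P(10 ≤ X ≤ 16) = 0.829148

We have X ~ Binomial(n=26, p=0.49).

(a) Moments:
E[X] = 12.7400
Var(X) = 6.4974
σ = √Var(X) = 2.5490

(b) Point probability using PMF:
P(X = 10) = 0.088781

(c) Cumulative probability using CDF:
P(X ≤ 16) = F(16) = 0.930429

(d) Range probability:
P(10 ≤ X ≤ 16) = P(X ≤ 16) - P(X ≤ 9)
                   = F(16) - F(9)
                   = 0.930429 - 0.101281
                   = 0.829148

This means approximately 82.9% of outcomes fall in the interval [10, 16].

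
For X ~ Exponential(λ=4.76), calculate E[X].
0.2101

We have X ~ Exponential(λ=4.76).

For an Exponential distribution with λ=4.76:
E[X] = 0.2101

This is the expected (average) value of X.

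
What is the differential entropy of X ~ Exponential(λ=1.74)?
0.4461 nats

We have X ~ Exponential(λ=1.74).

The differential entropy measures the uncertainty or information content of the distribution.

For an Exponential distribution with λ=1.74:
h(X) = 0.4461 nats

(In bits, this would be 0.6436 bits.)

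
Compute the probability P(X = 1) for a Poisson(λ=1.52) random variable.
0.332442

We have X ~ Poisson(λ=1.52).

For a Poisson distribution, the PMF gives us the probability of each outcome.

Using the PMF formula:
P(X = 1) = 0.332442

Rounded to 4 decimal places: 0.3324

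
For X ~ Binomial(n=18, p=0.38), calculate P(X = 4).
0.079130

We have X ~ Binomial(n=18, p=0.38).

For a Binomial distribution, the PMF gives us the probability of each outcome.

Using the PMF formula:
P(X = 4) = 0.079130

Rounded to 4 decimal places: 0.0791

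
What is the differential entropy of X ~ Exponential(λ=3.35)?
-0.2090 nats

We have X ~ Exponential(λ=3.35).

The differential entropy measures the uncertainty or information content of the distribution.

For an Exponential distribution with λ=3.35:
h(X) = -0.2090 nats

(In bits, this would be -0.3015 bits.)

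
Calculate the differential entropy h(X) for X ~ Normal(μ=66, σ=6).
3.2107 nats

We have X ~ Normal(μ=66, σ=6).

The differential entropy measures the uncertainty or information content of the distribution.

For a Normal distribution with μ=66, σ=6:
h(X) = 3.2107 nats

(In bits, this would be 4.6321 bits.)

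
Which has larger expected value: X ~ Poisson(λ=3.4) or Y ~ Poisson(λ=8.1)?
Y has larger mean (8.1000 > 3.4000)

Compute the expected value for each distribution:

X ~ Poisson(λ=3.4):
E[X] = 3.4000

Y ~ Poisson(λ=8.1):
E[Y] = 8.1000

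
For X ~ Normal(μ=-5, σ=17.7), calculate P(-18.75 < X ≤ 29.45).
0.755565

We have X ~ Normal(μ=-5, σ=17.7).

To find P(-18.75 < X ≤ 29.45), we use:
P(-18.75 < X ≤ 29.45) = P(X ≤ 29.45) - P(X ≤ -18.75)
                 = F(29.45) - F(-18.75)
                 = 0.974192 - 0.218628
                 = 0.755565

So there's approximately a 75.6% chance that X falls in this range.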